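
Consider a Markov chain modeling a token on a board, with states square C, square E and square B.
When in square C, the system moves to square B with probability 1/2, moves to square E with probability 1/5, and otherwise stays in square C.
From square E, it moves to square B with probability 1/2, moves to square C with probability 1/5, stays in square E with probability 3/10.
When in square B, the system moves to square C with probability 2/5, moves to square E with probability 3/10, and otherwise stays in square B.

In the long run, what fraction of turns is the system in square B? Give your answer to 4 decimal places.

0.4167

Let the stationary distribution be π with π = πP and π_1 + π_2 + π_3 = 1.
π_1 = 0.3·π_1 + 0.2·π_2 + 0.4·π_3
π_2 = 0.2·π_1 + 0.3·π_2 + 0.3·π_3
Solving with the normalization constraint gives π = (0.3148, 0.2685, 0.4167).
So the stationary probability of square B is 0.4167.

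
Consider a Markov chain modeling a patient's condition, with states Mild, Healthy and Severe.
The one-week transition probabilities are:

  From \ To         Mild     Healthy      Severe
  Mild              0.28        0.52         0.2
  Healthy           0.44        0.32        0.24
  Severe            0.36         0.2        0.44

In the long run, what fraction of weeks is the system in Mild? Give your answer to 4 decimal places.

0.3599

Let the stationary distribution be π with π = πP and π_1 + π_2 + π_3 = 1.
π_1 = 0.28·π_1 + 0.44·π_2 + 0.36·π_3
π_2 = 0.52·π_1 + 0.32·π_2 + 0.2·π_3
Solving with the normalization constraint gives π = (0.3599, 0.3581, 0.2820).
So the stationary probability of Mild is 0.3599.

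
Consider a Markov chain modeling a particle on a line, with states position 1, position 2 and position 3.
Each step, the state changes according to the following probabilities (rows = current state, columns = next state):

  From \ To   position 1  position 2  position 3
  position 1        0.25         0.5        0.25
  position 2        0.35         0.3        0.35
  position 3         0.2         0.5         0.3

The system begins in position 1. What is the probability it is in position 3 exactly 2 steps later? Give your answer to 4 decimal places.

0.3125

Sum over the intermediate state after 1 step:
P = P(position 1→position 1)·P(position 1→position 3) + P(position 1→position 2)·P(position 2→position 3) + P(position 1→position 3)·P(position 3→position 3)
  = 0.25×0.25 + 0.5×0.35 + 0.25×0.3
  = 0.0625 + 0.1750 + 0.0750 = 0.3125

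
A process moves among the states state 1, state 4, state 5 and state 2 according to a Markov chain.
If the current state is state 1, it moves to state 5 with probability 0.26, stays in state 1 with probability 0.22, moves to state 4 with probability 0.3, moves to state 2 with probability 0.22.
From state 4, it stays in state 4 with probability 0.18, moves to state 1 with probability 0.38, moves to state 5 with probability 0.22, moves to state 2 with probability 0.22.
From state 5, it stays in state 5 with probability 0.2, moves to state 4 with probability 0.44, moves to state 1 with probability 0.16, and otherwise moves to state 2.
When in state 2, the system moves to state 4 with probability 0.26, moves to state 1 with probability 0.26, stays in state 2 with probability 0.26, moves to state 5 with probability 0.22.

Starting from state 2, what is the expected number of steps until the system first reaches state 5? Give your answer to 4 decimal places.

4.3260

Let t(s) be the expected number of steps to first reach state 5 from state s, with t(state 5) = 0. Conditioning on the first step:
t(state 1) = 1 + 0.22·t(state 1) + 0.3·t(state 4) + 0.22·t(state 2)
t(state 4) = 1 + 0.38·t(state 1) + 0.18·t(state 4) + 0.22·t(state 2)
t(state 2) = 1 + 0.26·t(state 1) + 0.26·t(state 4) + 0.26·t(state 2)
Solving: t(state 1) = 4.1589, t(state 4) = 4.3075, t(state 2) = 4.3260.
Expected steps from state 2 to state 5: 4.3260.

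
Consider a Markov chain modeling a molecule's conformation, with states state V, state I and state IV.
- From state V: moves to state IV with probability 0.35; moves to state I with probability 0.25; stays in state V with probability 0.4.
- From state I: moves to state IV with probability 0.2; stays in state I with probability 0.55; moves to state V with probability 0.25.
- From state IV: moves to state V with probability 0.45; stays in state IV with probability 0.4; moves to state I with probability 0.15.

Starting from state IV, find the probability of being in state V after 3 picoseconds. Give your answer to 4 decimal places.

Propagate the distribution vector 3 picoseconds from state IV.
After 0 picoseconds: (0.0000, 0.0000, 1.0000)
After 1 picosecond: (0.4500, 0.1500, 0.4000)
After 2 picoseconds: (0.3975, 0.2550, 0.3475)
After 3 picoseconds: (0.3791, 0.2918, 0.3291)
P(in state V after 3 picoseconds) = 0.3791

0.3791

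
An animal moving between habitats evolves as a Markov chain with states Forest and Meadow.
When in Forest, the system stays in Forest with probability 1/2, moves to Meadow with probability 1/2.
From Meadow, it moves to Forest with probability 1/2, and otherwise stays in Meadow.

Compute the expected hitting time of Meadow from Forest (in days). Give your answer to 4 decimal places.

Let t(s) be the expected number of days to first reach Meadow from state s, with t(Meadow) = 0. Conditioning on the first day:
t(Forest) = 1 + 0.5·t(Forest)
Solving: t(Forest) = 2.0000.
Expected days from Forest to Meadow: 2.0000.

2.0000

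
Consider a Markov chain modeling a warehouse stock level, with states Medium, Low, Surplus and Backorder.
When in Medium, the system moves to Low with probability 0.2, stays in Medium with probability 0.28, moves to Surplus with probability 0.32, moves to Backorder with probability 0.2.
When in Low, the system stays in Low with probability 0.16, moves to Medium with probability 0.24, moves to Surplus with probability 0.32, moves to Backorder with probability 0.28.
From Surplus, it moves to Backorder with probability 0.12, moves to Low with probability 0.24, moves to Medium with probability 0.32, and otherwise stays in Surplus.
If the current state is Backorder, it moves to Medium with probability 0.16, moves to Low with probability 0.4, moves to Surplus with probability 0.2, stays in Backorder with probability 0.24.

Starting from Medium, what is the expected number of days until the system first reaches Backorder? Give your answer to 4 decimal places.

Let t(s) be the expected number of days to first reach Backorder from state s, with t(Backorder) = 0. Conditioning on the first day:
t(Medium) = 1 + 0.28·t(Medium) + 0.2·t(Low) + 0.32·t(Surplus)
t(Low) = 1 + 0.24·t(Medium) + 0.16·t(Low) + 0.32·t(Surplus)
t(Surplus) = 1 + 0.32·t(Medium) + 0.24·t(Low) + 0.32·t(Surplus)
Solving: t(Medium) = 5.2419, t(Low) = 4.8387, t(Surplus) = 5.6452.
Expected days from Medium to Backorder: 5.2419.

5.2419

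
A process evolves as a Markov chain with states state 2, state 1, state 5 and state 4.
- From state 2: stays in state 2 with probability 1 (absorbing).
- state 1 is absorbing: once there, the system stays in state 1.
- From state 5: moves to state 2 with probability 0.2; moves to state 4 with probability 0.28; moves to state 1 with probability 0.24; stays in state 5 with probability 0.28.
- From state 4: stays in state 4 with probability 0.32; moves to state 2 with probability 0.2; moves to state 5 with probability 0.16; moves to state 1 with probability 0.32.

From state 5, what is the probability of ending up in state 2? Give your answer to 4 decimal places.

0.4317

Let h(s) be the probability of absorption at state 2 starting from transient state s. Then h(state 2) = 1 and h(state 1) = 0. By first-step analysis:
h(state 5) = 0.2·1 + 0.24·0 + 0.28·h(state 5) + 0.28·h(state 4)
h(state 4) = 0.2·1 + 0.32·0 + 0.16·h(state 5) + 0.32·h(state 4)
Solving: h(state 5) = 0.4317, h(state 4) = 0.3957.
Starting from state 5, the probability is 0.4317.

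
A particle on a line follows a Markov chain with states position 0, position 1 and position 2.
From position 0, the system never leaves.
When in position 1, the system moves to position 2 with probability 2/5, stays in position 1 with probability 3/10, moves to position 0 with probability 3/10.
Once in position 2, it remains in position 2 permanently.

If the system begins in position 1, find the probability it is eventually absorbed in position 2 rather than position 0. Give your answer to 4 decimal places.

Let h(s) be the probability of absorption at position 2 starting from transient state s. Then h(position 2) = 1 and h(position 0) = 0. By first-step analysis:
h(position 1) = 0.3·0 + 0.3·h(position 1) + 0.4·1
Solving: h(position 1) = 0.5714.
Starting from position 1, the probability is 0.5714.

0.5714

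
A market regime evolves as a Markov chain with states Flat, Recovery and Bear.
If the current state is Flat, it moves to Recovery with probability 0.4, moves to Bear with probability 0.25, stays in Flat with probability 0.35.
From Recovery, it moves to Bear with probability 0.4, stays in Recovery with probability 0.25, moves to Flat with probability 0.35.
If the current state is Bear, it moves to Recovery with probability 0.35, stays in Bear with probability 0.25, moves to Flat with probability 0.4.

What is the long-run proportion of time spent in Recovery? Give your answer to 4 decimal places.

Let the stationary distribution be π with π = πP and π_1 + π_2 + π_3 = 1.
π_1 = 0.35·π_1 + 0.35·π_2 + 0.4·π_3
π_2 = 0.4·π_1 + 0.25·π_2 + 0.35·π_3
Solving with the normalization constraint gives π = (0.3650, 0.3348, 0.3002).
So the stationary probability of Recovery is 0.3348.

0.3348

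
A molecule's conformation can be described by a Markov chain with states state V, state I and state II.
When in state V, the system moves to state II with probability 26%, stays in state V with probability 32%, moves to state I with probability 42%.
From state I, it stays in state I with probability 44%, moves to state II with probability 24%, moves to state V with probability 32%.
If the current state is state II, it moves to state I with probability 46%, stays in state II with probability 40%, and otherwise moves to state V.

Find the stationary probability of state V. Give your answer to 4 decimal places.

Let the stationary distribution be π with π = πP and π_1 + π_2 + π_3 = 1.
π_1 = 0.32·π_1 + 0.32·π_2 + 0.14·π_3
π_2 = 0.42·π_1 + 0.44·π_2 + 0.46·π_3
Solving with the normalization constraint gives π = (0.2674, 0.4405, 0.2921).
So the stationary probability of state V is 0.2674.

0.2674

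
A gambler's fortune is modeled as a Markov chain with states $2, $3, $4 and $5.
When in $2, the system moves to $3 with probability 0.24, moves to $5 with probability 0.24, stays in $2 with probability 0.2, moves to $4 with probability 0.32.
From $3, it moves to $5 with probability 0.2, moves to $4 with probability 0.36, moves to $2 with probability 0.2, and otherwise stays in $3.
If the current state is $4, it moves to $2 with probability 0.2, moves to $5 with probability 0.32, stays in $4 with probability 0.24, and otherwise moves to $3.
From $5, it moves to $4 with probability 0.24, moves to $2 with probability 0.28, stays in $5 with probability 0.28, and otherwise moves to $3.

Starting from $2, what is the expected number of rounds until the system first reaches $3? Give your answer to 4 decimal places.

Let t(s) be the expected number of rounds to first reach $3 from state s, with t($3) = 0. Conditioning on the first round:
t($2) = 1 + 0.2·t($2) + 0.32·t($4) + 0.24·t($5)
t($4) = 1 + 0.2·t($2) + 0.24·t($4) + 0.32·t($5)
t($5) = 1 + 0.28·t($2) + 0.24·t($4) + 0.28·t($5)
Solving: t($2) = 4.3653, t($4) = 4.3787, t($5) = 4.5461.
Expected rounds from $2 to $3: 4.3653.

4.3653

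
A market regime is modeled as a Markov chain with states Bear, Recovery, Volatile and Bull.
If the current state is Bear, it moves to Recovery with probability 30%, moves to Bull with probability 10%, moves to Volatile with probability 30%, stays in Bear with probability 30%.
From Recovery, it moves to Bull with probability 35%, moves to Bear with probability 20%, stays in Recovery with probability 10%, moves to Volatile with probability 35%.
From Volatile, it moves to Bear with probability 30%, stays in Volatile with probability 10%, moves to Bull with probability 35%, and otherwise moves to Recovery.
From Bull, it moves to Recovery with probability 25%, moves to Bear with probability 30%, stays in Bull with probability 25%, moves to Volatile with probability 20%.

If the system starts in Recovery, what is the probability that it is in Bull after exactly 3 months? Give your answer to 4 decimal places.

0.2510

Propagate the distribution vector 3 months from Recovery.
After 0 months: (0.0000, 1.0000, 0.0000, 0.0000)
After 1 month: (0.2000, 0.1000, 0.3500, 0.3500)
After 2 months: (0.2900, 0.2450, 0.2000, 0.2650)
After 3 months: (0.2755, 0.2278, 0.2458, 0.2510)
P(in Bull after 3 months) = 0.2510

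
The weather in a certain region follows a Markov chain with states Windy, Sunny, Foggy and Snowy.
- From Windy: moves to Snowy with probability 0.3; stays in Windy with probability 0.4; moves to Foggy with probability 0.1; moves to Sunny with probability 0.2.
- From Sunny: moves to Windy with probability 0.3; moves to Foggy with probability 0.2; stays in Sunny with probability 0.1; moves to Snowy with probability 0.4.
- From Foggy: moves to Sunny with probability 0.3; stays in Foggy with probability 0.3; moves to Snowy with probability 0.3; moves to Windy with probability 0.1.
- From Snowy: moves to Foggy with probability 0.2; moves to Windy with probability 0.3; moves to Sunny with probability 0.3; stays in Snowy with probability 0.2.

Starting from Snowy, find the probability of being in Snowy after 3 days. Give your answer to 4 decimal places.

Propagate the distribution vector 3 days from Snowy.
After 0 days: (0.0000, 0.0000, 0.0000, 1.0000)
After 1 day: (0.3000, 0.3000, 0.2000, 0.2000)
After 2 days: (0.2900, 0.2100, 0.1900, 0.3100)
After 3 days: (0.2910, 0.2290, 0.1900, 0.2900)
P(in Snowy after 3 days) = 0.2900

0.2900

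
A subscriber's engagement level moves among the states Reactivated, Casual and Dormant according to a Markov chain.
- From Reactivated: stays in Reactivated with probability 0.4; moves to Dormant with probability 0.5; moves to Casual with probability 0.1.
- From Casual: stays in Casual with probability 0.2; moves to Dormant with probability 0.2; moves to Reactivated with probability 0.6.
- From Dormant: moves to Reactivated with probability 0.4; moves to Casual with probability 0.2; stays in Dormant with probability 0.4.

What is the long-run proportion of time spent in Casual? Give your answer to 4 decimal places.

0.1569

Let the stationary distribution be π with π = πP and π_1 + π_2 + π_3 = 1.
π_1 = 0.4·π_1 + 0.6·π_2 + 0.4·π_3
π_2 = 0.1·π_1 + 0.2·π_2 + 0.2·π_3
Solving with the normalization constraint gives π = (0.4314, 0.1569, 0.4118).
So the stationary probability of Casual is 0.1569.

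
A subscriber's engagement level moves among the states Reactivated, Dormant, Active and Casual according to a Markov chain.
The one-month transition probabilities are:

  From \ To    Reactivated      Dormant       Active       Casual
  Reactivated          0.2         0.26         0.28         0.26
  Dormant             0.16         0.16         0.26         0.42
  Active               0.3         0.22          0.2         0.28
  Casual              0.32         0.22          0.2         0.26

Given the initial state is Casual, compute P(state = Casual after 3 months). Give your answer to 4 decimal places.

0.2999

Propagate the distribution vector 3 months from Casual.
After 0 months: (0.0000, 0.0000, 0.0000, 1.0000)
After 1 month: (0.3200, 0.2200, 0.2000, 0.2600)
After 2 months: (0.2424, 0.2196, 0.2388, 0.2992)
After 3 months: (0.2510, 0.2165, 0.2326, 0.2999)
P(in Casual after 3 months) = 0.2999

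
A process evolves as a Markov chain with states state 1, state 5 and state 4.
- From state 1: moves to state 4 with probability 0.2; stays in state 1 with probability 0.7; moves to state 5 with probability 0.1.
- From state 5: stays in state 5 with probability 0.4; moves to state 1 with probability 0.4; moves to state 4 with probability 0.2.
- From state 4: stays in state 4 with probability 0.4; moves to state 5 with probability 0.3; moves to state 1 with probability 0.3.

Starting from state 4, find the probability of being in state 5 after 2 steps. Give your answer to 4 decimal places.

0.2700

Sum over the intermediate state after 1 step:
P = P(state 4→state 1)·P(state 1→state 5) + P(state 4→state 5)·P(state 5→state 5) + P(state 4→state 4)·P(state 4→state 5)
  = 0.3×0.1 + 0.3×0.4 + 0.4×0.3
  = 0.0300 + 0.1200 + 0.1200 = 0.2700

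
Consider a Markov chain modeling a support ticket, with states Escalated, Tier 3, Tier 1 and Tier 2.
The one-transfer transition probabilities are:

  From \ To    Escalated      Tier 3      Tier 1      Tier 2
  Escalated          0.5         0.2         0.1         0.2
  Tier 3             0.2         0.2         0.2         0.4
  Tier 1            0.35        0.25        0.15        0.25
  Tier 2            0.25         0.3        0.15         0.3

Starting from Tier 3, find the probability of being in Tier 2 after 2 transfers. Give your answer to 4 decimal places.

Propagate the distribution vector 2 transfers from Tier 3.
After 0 transfers: (0.0000, 1.0000, 0.0000, 0.0000)
After 1 transfer: (0.2000, 0.2000, 0.2000, 0.4000)
After 2 transfers: (0.3100, 0.2500, 0.1500, 0.2900)
P(in Tier 2 after 2 transfers) = 0.2900

0.2900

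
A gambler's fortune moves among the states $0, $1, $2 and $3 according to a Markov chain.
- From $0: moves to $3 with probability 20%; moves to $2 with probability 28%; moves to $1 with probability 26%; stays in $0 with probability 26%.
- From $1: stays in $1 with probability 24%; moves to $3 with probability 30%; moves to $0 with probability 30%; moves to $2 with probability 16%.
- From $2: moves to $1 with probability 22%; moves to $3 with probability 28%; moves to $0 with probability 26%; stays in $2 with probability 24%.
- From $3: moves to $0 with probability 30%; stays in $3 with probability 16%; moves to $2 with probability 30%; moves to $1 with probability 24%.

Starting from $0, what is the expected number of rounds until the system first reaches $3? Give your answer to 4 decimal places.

Let t(s) be the expected number of rounds to first reach $3 from state s, with t($3) = 0. Conditioning on the first round:
t($0) = 1 + 0.26·t($0) + 0.26·t($1) + 0.28·t($2)
t($1) = 1 + 0.3·t($0) + 0.24·t($1) + 0.16·t($2)
t($2) = 1 + 0.26·t($0) + 0.22·t($1) + 0.24·t($2)
Solving: t($0) = 4.1014, t($1) = 3.7348, t($2) = 3.8000.
Expected rounds from $0 to $3: 4.1014.

4.1014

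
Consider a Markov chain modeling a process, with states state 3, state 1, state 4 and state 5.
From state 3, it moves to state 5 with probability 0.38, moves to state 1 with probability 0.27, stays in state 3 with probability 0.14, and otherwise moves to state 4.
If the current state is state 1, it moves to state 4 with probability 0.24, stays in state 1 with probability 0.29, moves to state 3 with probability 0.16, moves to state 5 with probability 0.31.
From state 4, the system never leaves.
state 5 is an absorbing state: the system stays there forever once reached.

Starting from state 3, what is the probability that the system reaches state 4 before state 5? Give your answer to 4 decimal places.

0.3770

Let h(s) be the probability of absorption at state 4 starting from transient state s. Then h(state 4) = 1 and h(state 5) = 0. By first-step analysis:
h(state 3) = 0.14·h(state 3) + 0.27·h(state 1) + 0.21·1 + 0.38·0
h(state 1) = 0.16·h(state 3) + 0.29·h(state 1) + 0.24·1 + 0.31·0
Solving: h(state 3) = 0.3770, h(state 1) = 0.4230.
Starting from state 3, the probability is 0.3770.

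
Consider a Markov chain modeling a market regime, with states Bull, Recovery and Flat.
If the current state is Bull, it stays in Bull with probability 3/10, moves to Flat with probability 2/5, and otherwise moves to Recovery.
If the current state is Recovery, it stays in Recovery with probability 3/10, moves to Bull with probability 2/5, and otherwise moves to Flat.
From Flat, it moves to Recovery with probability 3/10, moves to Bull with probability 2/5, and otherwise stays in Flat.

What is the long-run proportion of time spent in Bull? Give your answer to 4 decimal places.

Let the stationary distribution be π with π = πP and π_1 + π_2 + π_3 = 1.
π_1 = 0.3·π_1 + 0.4·π_2 + 0.4·π_3
π_2 = 0.3·π_1 + 0.3·π_2 + 0.3·π_3
Solving with the normalization constraint gives π = (0.3636, 0.3000, 0.3364).
So the stationary probability of Bull is 0.3636.

0.3636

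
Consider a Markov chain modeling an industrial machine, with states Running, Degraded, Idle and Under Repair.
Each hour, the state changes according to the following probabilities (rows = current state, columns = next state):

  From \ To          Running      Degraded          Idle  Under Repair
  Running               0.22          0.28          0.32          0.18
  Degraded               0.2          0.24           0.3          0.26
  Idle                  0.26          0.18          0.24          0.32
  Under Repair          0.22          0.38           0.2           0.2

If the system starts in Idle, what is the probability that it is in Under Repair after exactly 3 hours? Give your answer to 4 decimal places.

Propagate the distribution vector 3 hours from Idle.
After 0 hours: (0.0000, 0.0000, 1.0000, 0.0000)
After 1 hour: (0.2600, 0.1800, 0.2400, 0.3200)
After 2 hours: (0.2260, 0.2808, 0.2588, 0.2344)
After 3 hours: (0.2247, 0.2663, 0.2656, 0.2434)
P(in Under Repair after 3 hours) = 0.2434

0.2434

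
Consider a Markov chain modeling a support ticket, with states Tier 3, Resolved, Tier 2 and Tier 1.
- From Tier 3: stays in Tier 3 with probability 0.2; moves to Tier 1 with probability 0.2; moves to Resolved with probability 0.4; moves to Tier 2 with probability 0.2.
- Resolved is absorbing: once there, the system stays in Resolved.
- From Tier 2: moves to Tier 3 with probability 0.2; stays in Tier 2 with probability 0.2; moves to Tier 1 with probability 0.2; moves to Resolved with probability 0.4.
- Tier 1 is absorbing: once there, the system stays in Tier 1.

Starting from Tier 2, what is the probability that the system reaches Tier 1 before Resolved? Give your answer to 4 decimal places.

0.3333

Let h(s) be the probability of absorption at Tier 1 starting from transient state s. Then h(Tier 1) = 1 and h(Resolved) = 0. By first-step analysis:
h(Tier 3) = 0.2·h(Tier 3) + 0.4·0 + 0.2·h(Tier 2) + 0.2·1
h(Tier 2) = 0.2·h(Tier 3) + 0.4·0 + 0.2·h(Tier 2) + 0.2·1
Solving: h(Tier 3) = 0.3333, h(Tier 2) = 0.3333.
Starting from Tier 2, the probability is 0.3333.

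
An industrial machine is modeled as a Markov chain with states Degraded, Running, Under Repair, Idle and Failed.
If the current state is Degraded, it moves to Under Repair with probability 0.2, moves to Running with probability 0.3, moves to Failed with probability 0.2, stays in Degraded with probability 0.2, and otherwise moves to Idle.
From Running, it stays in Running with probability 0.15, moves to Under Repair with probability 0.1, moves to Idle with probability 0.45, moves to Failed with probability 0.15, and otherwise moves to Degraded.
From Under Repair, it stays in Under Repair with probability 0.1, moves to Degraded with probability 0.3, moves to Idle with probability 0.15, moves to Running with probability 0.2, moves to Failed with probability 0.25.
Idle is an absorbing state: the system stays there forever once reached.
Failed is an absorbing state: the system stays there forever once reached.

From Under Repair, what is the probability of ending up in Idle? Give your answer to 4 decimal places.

Let h(s) be the probability of absorption at Idle starting from transient state s. Then h(Idle) = 1 and h(Failed) = 0. By first-step analysis:
h(Degraded) = 0.2·h(Degraded) + 0.3·h(Running) + 0.2·h(Under Repair) + 0.1·1 + 0.2·0
h(Running) = 0.15·h(Degraded) + 0.15·h(Running) + 0.1·h(Under Repair) + 0.45·1 + 0.15·0
h(Under Repair) = 0.3·h(Degraded) + 0.2·h(Running) + 0.1·h(Under Repair) + 0.15·1 + 0.25·0
Solving: h(Degraded) = 0.4985, h(Running) = 0.6742, h(Under Repair) = 0.4826.
Starting from Under Repair, the probability is 0.4826.

0.4826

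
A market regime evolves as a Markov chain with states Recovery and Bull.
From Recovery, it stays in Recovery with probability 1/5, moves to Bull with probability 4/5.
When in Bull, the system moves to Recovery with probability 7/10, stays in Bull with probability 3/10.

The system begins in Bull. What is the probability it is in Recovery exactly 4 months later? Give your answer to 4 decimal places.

Propagate the distribution vector 4 months from Bull.
After 0 months: (0.0000, 1.0000)
After 1 month: (0.7000, 0.3000)
After 2 months: (0.3500, 0.6500)
After 3 months: (0.5250, 0.4750)
After 4 months: (0.4375, 0.5625)
P(in Recovery after 4 months) = 0.4375

0.4375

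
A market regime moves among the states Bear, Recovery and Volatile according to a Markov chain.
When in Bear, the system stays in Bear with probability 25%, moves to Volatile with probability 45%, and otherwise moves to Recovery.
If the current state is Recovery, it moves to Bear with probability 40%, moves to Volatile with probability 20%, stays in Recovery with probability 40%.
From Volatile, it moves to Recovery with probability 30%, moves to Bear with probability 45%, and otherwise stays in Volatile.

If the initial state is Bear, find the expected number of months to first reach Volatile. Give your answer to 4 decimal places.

2.7273

Let t(s) be the expected number of months to first reach Volatile from state s, with t(Volatile) = 0. Conditioning on the first month:
t(Bear) = 1 + 0.25·t(Bear) + 0.3·t(Recovery)
t(Recovery) = 1 + 0.4·t(Bear) + 0.4·t(Recovery)
Solving: t(Bear) = 2.7273, t(Recovery) = 3.4848.
Expected months from Bear to Volatile: 2.7273.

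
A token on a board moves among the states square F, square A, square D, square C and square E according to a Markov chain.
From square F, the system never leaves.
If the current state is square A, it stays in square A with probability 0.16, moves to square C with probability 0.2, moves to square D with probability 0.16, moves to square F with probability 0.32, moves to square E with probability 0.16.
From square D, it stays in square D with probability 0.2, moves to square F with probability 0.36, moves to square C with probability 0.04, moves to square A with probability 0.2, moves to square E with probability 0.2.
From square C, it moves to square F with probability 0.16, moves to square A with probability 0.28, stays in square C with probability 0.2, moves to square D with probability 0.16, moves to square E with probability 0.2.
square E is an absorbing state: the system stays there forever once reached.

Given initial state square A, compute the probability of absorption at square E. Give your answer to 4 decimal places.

Let h(s) be the probability of absorption at square E starting from transient state s. Then h(square E) = 1 and h(square F) = 0. By first-step analysis:
h(square A) = 0.32·0 + 0.16·h(square A) + 0.16·h(square D) + 0.2·h(square C) + 0.16·1
h(square D) = 0.36·0 + 0.2·h(square A) + 0.2·h(square D) + 0.04·h(square C) + 0.2·1
h(square C) = 0.16·0 + 0.28·h(square A) + 0.16·h(square D) + 0.2·h(square C) + 0.2·1
Solving: h(square A) = 0.3674, h(square D) = 0.3644, h(square C) = 0.4515.
Starting from square A, the probability is 0.3674.

0.3674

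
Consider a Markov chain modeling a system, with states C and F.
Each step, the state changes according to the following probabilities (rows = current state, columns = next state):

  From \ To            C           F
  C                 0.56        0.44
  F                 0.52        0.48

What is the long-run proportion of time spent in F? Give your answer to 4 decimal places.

Let the stationary distribution be π with π = πP and π_1 + π_2 = 1.
π_1 = 0.56·π_1 + 0.52·π_2
Solving with the normalization constraint gives π = (0.5417, 0.4583).
So the stationary probability of F is 0.4583.

0.4583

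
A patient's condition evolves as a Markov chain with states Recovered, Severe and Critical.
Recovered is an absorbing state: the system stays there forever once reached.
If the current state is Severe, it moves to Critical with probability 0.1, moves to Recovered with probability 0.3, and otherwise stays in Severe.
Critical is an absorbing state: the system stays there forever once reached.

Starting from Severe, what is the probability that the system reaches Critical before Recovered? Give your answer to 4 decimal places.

Let h(s) be the probability of absorption at Critical starting from transient state s. Then h(Critical) = 1 and h(Recovered) = 0. By first-step analysis:
h(Severe) = 0.3·0 + 0.6·h(Severe) + 0.1·1
Solving: h(Severe) = 0.2500.
Starting from Severe, the probability is 0.2500.

0.2500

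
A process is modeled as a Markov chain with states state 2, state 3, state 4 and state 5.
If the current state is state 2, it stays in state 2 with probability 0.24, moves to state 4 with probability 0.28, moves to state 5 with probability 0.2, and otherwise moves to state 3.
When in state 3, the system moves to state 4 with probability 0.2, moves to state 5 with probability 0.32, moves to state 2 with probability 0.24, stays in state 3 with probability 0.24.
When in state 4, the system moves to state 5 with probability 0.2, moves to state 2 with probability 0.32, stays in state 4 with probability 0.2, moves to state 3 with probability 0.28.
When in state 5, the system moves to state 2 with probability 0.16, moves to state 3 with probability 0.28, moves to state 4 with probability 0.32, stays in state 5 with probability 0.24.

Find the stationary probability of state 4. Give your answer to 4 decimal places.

0.2483

Let the stationary distribution be π with π = πP and π_1 + π_2 + π_3 + π_4 = 1.
π_1 = 0.24·π_1 + 0.24·π_2 + 0.32·π_3 + 0.16·π_4
π_2 = 0.28·π_1 + 0.24·π_2 + 0.28·π_3 + 0.28·π_4
π_3 = 0.28·π_1 + 0.2·π_2 + 0.2·π_3 + 0.32·π_4
Solving with the normalization constraint gives π = (0.2405, 0.2692, 0.2483, 0.2420).
So the stationary probability of state 4 is 0.2483.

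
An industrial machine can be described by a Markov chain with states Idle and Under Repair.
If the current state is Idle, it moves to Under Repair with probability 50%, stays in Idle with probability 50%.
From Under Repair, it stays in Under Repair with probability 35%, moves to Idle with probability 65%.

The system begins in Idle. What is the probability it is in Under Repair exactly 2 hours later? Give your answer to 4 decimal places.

0.4250

Sum over the intermediate state after 1 hour:
P = P(Idle→Idle)·P(Idle→Under Repair) + P(Idle→Under Repair)·P(Under Repair→Under Repair)
  = 0.5×0.5 + 0.5×0.35
  = 0.2500 + 0.1750 = 0.4250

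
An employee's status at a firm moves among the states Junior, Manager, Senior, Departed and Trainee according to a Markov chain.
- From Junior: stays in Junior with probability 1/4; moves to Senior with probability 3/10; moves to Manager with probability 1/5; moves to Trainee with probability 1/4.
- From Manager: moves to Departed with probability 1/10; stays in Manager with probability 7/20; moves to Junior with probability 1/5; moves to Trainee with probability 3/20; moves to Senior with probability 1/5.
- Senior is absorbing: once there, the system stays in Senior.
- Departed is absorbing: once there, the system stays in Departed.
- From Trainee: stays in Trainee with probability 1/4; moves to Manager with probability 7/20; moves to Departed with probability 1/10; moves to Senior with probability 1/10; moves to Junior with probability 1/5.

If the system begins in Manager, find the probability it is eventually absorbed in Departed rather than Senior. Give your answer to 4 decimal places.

Let h(s) be the probability of absorption at Departed starting from transient state s. Then h(Departed) = 1 and h(Senior) = 0. By first-step analysis:
h(Junior) = 0.25·h(Junior) + 0.2·h(Manager) + 0.3·0 + 0.25·h(Trainee)
h(Manager) = 0.2·h(Junior) + 0.35·h(Manager) + 0.2·0 + 0.1·1 + 0.15·h(Trainee)
h(Trainee) = 0.2·h(Junior) + 0.35·h(Manager) + 0.1·0 + 0.1·1 + 0.25·h(Trainee)
Solving: h(Junior) = 0.1790, h(Manager) = 0.2810, h(Trainee) = 0.3122.
Starting from Manager, the probability is 0.2810.

0.2810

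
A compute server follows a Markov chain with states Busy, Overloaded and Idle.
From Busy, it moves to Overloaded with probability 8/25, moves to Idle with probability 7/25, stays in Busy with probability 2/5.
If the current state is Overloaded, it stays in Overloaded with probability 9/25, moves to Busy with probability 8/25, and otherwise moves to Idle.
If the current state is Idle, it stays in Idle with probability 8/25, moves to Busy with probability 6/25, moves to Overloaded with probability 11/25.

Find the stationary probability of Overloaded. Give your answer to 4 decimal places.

Let the stationary distribution be π with π = πP and π_1 + π_2 + π_3 = 1.
π_1 = 0.4·π_1 + 0.32·π_2 + 0.24·π_3
π_2 = 0.32·π_1 + 0.36·π_2 + 0.44·π_3
Solving with the normalization constraint gives π = (0.3211, 0.3717, 0.3072).
So the stationary probability of Overloaded is 0.3717.

0.3717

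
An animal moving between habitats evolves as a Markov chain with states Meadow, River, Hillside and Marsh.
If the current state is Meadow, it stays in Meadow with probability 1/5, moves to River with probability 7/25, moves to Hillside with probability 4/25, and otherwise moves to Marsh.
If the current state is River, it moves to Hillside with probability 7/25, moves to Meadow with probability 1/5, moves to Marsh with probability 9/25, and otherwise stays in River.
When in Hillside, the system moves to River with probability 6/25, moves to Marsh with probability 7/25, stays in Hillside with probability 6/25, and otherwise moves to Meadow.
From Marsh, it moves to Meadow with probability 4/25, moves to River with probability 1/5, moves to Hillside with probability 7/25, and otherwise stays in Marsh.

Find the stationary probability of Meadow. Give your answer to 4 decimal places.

Let the stationary distribution be π with π = πP and π_1 + π_2 + π_3 + π_4 = 1.
π_1 = 0.2·π_1 + 0.2·π_2 + 0.24·π_3 + 0.16·π_4
π_2 = 0.28·π_1 + 0.16·π_2 + 0.24·π_3 + 0.2·π_4
π_3 = 0.16·π_1 + 0.28·π_2 + 0.24·π_3 + 0.28·π_4
Solving with the normalization constraint gives π = (0.1963, 0.2169, 0.2466, 0.3403).
So the stationary probability of Meadow is 0.1963.

0.1963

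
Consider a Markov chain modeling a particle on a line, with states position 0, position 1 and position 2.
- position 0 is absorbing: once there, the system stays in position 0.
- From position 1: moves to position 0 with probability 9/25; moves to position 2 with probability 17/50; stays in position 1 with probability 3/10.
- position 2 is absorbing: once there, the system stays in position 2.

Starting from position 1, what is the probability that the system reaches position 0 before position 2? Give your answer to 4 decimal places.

Let h(s) be the probability of absorption at position 0 starting from transient state s. Then h(position 0) = 1 and h(position 2) = 0. By first-step analysis:
h(position 1) = 0.36·1 + 0.3·h(position 1) + 0.34·0
Solving: h(position 1) = 0.5143.
Starting from position 1, the probability is 0.5143.

0.5143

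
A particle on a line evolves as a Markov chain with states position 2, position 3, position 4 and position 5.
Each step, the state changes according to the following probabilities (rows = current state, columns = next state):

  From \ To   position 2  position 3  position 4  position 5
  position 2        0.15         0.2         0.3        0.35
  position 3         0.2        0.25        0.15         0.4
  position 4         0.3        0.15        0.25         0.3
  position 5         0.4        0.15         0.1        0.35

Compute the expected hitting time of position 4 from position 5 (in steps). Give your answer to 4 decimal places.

Let t(s) be the expected number of steps to first reach position 4 from state s, with t(position 4) = 0. Conditioning on the first step:
t(position 2) = 1 + 0.15·t(position 2) + 0.2·t(position 3) + 0.35·t(position 5)
t(position 3) = 1 + 0.2·t(position 2) + 0.25·t(position 3) + 0.4·t(position 5)
t(position 5) = 1 + 0.4·t(position 2) + 0.15·t(position 3) + 0.35·t(position 5)
Solving: t(position 2) = 5.0165, t(position 3) = 5.8591, t(position 5) = 5.9776.
Expected steps from position 5 to position 4: 5.9776.

5.9776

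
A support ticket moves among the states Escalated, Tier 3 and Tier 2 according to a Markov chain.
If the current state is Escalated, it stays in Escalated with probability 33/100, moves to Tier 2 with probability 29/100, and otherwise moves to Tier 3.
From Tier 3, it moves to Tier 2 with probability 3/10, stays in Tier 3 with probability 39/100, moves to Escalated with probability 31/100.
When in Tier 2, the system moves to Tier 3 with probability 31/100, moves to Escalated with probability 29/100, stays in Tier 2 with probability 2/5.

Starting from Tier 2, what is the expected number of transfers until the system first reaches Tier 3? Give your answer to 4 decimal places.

Let t(s) be the expected number of transfers to first reach Tier 3 from state s, with t(Tier 3) = 0. Conditioning on the first transfer:
t(Escalated) = 1 + 0.33·t(Escalated) + 0.29·t(Tier 2)
t(Tier 2) = 1 + 0.29·t(Escalated) + 0.4·t(Tier 2)
Solving: t(Escalated) = 2.7996, t(Tier 2) = 3.0198.
Expected transfers from Tier 2 to Tier 3: 3.0198.

3.0198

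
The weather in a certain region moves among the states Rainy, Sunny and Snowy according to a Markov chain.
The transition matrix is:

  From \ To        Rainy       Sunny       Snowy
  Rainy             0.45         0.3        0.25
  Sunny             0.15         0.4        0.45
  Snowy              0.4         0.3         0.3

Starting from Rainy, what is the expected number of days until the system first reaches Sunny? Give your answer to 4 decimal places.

3.3333

Let t(s) be the expected number of days to first reach Sunny from state s, with t(Sunny) = 0. Conditioning on the first day:
t(Rainy) = 1 + 0.45·t(Rainy) + 0.25·t(Snowy)
t(Snowy) = 1 + 0.4·t(Rainy) + 0.3·t(Snowy)
Solving: t(Rainy) = 3.3333, t(Snowy) = 3.3333.
Expected days from Rainy to Sunny: 3.3333.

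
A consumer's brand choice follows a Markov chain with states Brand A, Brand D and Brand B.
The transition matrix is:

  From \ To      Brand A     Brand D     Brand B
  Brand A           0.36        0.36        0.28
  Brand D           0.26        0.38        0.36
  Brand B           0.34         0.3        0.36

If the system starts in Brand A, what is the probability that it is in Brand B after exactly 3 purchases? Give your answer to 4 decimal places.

Propagate the distribution vector 3 purchases from Brand A.
After 0 purchases: (1.0000, 0.0000, 0.0000)
After 1 purchase: (0.3600, 0.3600, 0.2800)
After 2 purchases: (0.3184, 0.3504, 0.3312)
After 3 purchases: (0.3183, 0.3471, 0.3345)
P(in Brand B after 3 purchases) = 0.3345

0.3345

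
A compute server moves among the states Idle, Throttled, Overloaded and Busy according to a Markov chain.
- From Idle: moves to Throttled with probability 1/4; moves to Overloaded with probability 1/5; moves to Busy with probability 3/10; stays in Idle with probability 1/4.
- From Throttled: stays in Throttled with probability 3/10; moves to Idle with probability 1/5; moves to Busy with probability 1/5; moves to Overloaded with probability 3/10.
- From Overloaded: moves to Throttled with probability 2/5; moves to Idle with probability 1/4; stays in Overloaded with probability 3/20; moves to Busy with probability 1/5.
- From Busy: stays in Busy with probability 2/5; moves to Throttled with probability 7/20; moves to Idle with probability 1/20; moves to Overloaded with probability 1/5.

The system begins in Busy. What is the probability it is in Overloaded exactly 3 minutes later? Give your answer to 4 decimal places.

Propagate the distribution vector 3 minutes from Busy.
After 0 minutes: (0.0000, 0.0000, 0.0000, 1.0000)
After 1 minute: (0.0500, 0.3500, 0.2000, 0.4000)
After 2 minutes: (0.1525, 0.3375, 0.2250, 0.2850)
After 3 minutes: (0.1761, 0.3291, 0.2225, 0.2723)
P(in Overloaded after 3 minutes) = 0.2225

0.2225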